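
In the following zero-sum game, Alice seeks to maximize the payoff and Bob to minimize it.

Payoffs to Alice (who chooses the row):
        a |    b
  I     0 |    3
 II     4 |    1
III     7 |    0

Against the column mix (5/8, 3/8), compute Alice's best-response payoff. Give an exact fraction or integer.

I: (0)·(5/8) + (3)·(3/8) = 9/8.
II: (4)·(5/8) + (1)·(3/8) = 23/8.
III: (7)·(5/8) + (0)·(3/8) = 35/8.
The best pure response is III with expected payoff 35/8.

35/8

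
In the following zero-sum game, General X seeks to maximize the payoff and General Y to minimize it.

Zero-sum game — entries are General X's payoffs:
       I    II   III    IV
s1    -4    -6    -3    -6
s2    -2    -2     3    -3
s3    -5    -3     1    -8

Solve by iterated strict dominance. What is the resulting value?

Column III is strictly dominated by I for General Y (-4<-3, -2<3, -5<1); eliminate III.
Row s3 is strictly dominated by row s2 (-2>-5, -2>-3, -3>-8); eliminate s3.
Row s1 is strictly dominated by row s2 (-2>-4, -2>-6, -3>-6); eliminate s1.
Column I is strictly dominated by IV for General Y (-3<-2); eliminate I.
Column II is strictly dominated by IV for General Y (-3<-2); eliminate II.
Only (s2, IV) remains, with payoff -3.

-3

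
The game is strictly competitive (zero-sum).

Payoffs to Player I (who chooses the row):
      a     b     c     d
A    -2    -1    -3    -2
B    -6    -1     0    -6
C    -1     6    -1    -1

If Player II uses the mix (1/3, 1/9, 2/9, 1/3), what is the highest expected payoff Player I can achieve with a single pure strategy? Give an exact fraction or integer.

-2/9

A: (-2)·(1/3) + (-1)·(1/9) + (-3)·(2/9) + (-2)·(1/3) = -19/9.
B: (-6)·(1/3) + (-1)·(1/9) + (0)·(2/9) + (-6)·(1/3) = -37/9.
C: (-1)·(1/3) + (6)·(1/9) + (-1)·(2/9) + (-1)·(1/3) = -2/9.
The best pure response is C with expected payoff -2/9.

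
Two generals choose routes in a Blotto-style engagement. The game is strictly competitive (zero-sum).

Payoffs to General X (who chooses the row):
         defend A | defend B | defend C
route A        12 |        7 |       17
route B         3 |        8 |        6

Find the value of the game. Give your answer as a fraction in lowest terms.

15/2

Column defend C is strictly dominated by defend A for General Y (it gives General X more in every row).
The remaining 2×2 game on (route A, route B) × (defend A, defend B) has no saddle point. Let General X play route A with probability p; indifference gives 12p + 3(1−p) = 7p + 8(1−p), so p = 1/2.
Similarly General Y's optimal q on defend A is 1/10, and the value is 12·(1/10) + (7)·(9/10) = 15/2.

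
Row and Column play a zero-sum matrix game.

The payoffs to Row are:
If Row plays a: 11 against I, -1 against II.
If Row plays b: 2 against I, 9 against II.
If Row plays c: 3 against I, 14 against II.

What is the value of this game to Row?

157/23

Row b is strictly dominated by row c, so Row never plays it.
The remaining 2×2 game on (a, c) × (I, II) has no saddle point. Let Row play a with probability p; indifference gives 11p + 3(1−p) = −p + 14(1−p), so p = 11/23.
Similarly Column's optimal q on I is 15/23, and the value is 11·(15/23) + (-1)·(8/23) = 157/23.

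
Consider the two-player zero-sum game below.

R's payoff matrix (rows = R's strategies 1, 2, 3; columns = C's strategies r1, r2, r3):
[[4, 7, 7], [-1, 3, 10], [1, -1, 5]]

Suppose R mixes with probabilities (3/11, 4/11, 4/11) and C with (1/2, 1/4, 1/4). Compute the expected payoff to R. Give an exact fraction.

Against (1/2, 1/4, 1/4), each row's expected payoff is 1: 11/2; 2: 11/4; 3: 3/2.
Taking the (3/11, 4/11, 4/11)-weighted average: (3/11)·(11/2) + (4/11)·(11/4) + (4/11)·(3/2) = 67/22.

67/22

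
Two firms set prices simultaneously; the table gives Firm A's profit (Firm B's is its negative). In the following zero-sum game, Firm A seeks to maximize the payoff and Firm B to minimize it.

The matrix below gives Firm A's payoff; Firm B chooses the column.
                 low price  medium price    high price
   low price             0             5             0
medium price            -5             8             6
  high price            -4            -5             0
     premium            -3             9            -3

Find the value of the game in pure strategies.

Row minima: 0, -5, -5, -3 → Firm A's maximin is 0.
Column maxima: 0, 9, 6 → Firm B's minimax is 0.
They coincide at (low price, low price), so the value is 0.

0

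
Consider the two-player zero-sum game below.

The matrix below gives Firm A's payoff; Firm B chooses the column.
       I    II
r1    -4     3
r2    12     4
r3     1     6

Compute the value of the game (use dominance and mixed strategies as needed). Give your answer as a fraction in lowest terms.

68/13

Row r1 is strictly dominated by row r3, so Firm A never plays it.
The remaining 2×2 game on (r2, r3) × (I, II) has no saddle point. Let Firm A play r2 with probability p; indifference gives 12p + (1−p) = 4p + 6(1−p), so p = 5/13.
Similarly Firm B's optimal q on I is 2/13, and the value is 12·(2/13) + (4)·(11/13) = 68/13.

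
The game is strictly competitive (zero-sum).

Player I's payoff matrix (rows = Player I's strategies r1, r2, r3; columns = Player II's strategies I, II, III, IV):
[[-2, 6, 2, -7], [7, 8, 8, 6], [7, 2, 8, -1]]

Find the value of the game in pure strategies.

6

Row minima: -7, 6, -1 → Player I's maximin is 6.
Column maxima: 7, 8, 8, 6 → Player II's minimax is 6.
They coincide at (r2, IV), so the value is 6.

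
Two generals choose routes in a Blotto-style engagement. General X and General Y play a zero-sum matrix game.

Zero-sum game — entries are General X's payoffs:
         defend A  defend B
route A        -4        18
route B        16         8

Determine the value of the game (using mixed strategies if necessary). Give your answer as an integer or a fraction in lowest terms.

32/3

Row minima are -4 and 8, so General X's maximin is 8; column maxima are 16 and 18, so General Y's minimax is 16. These differ, so the equilibrium is in mixed strategies.
Let General X play route A with probability p. General Y is indifferent when −4p + 16(1−p) = 18p + 8(1−p), giving p = 4/15.
Let General Y play defend A with probability q. General X is indifferent when −4q + 18(1−q) = 16q + 8(1−q), giving q = 1/3.
The value is -4·(1/3) + (18)·(2/3) = 32/3.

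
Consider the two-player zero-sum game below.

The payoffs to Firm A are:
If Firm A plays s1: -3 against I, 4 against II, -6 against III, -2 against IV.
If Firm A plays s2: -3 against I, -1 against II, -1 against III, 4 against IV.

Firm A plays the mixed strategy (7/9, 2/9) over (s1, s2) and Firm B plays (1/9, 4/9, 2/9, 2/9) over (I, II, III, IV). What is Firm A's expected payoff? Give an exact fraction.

Against (1/9, 4/9, 2/9, 2/9), each row's expected payoff is s1: -1/3; s2: -1/9.
Taking the (7/9, 2/9)-weighted average: (7/9)·(-1/3) + (2/9)·(-1/9) = -23/81.

-23/81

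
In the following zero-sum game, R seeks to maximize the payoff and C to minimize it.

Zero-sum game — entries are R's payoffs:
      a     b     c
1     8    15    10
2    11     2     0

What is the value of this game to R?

Column b is strictly dominated by c for C (it gives R more in every row).
The remaining 2×2 game on (1, 2) × (a, c) has no saddle point. Let R play 1 with probability p; indifference gives 8p + 11(1−p) = 10p, so p = 11/13.
Similarly C's optimal q on a is 10/13, and the value is 8·(10/13) + (10)·(3/13) = 110/13.

110/13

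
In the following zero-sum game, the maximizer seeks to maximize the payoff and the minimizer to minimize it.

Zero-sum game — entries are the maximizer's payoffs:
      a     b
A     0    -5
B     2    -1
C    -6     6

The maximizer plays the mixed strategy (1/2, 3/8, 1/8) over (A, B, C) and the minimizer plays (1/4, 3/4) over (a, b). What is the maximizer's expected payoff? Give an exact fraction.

Against (1/4, 3/4), each row's expected payoff is A: -15/4; B: -1/4; C: 3.
Taking the (1/2, 3/8, 1/8)-weighted average: (1/2)·(-15/4) + (3/8)·(-1/4) + (1/8)·(3) = -51/32.

-51/32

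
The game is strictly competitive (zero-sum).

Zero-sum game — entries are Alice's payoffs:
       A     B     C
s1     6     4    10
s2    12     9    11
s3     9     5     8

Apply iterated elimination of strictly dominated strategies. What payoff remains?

Column A is strictly dominated by B for Bob (4<6, 9<12, 5<9); eliminate A.
Column C is strictly dominated by B for Bob (4<10, 9<11, 5<8); eliminate C.
Row s3 is strictly dominated by row s2 (9>5); eliminate s3.
Row s1 is strictly dominated by row s2 (9>4); eliminate s1.
Only (s2, B) remains, with payoff 9.

9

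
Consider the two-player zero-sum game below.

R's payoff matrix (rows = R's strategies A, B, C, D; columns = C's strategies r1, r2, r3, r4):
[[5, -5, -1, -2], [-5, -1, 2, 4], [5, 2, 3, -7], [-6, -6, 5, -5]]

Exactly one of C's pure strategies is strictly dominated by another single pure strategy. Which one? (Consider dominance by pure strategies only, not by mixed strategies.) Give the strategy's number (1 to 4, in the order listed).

C prefers columns that give R less. Compare r3 with r2: -5 < -1, -1 < 2, 2 < 3, -6 < 5.
So r2 strictly dominates r3 for C; r3 is strictly dominated.

3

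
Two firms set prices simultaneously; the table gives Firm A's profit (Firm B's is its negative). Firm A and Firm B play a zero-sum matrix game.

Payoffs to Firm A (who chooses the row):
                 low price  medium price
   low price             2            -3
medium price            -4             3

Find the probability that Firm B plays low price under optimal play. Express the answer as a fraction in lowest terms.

1/2

Row minima are -3 and -4, so Firm A's maximin is -3; column maxima are 2 and 3, so Firm B's minimax is 2. These differ, so the equilibrium is in mixed strategies.
Let Firm B play low price with probability q. Firm A is indifferent when 2q − 3(1−q) = −4q + 3(1−q), giving q = 1/2.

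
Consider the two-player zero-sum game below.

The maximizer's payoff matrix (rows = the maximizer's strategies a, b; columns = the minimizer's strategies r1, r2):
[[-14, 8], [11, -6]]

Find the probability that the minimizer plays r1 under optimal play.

14/39

Row minima are -14 and -6, so the maximizer's maximin is -6; column maxima are 11 and 8, so the minimizer's minimax is 8. These differ, so the equilibrium is in mixed strategies.
Let the minimizer play r1 with probability q. The maximizer is indifferent when −14q + 8(1−q) = 11q − 6(1−q), giving q = 14/39.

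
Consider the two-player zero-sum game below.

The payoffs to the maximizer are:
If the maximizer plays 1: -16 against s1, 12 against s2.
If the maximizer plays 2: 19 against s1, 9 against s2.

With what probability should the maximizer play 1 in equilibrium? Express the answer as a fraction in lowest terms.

5/19

Row minima are -16 and 9, so the maximizer's maximin is 9; column maxima are 19 and 12, so the minimizer's minimax is 12. These differ, so the equilibrium is in mixed strategies.
Let the maximizer play 1 with probability p. The minimizer is indifferent when −16p + 19(1−p) = 12p + 9(1−p), giving p = 5/19.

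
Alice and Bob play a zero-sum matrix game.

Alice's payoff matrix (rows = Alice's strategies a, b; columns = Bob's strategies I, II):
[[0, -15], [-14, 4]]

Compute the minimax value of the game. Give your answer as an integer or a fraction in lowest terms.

Row minima are -15 and -14, so Alice's maximin is -14; column maxima are 0 and 4, so Bob's minimax is 0. These differ, so the equilibrium is in mixed strategies.
Let Alice play a with probability p. Bob is indifferent when −14(1−p) = −15p + 4(1−p), giving p = 6/11.
Let Bob play I with probability q. Alice is indifferent when −15(1−q) = −14q + 4(1−q), giving q = 19/33.
The value is 0·(19/33) + (-15)·(14/33) = -70/11.

-70/11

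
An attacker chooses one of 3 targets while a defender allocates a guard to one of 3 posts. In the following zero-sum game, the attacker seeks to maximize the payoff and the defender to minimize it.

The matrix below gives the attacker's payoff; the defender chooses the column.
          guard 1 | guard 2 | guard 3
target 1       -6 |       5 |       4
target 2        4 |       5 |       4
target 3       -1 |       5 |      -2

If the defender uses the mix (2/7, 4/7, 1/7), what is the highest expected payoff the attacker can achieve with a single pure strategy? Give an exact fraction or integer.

32/7

target 1: (-6)·(2/7) + (5)·(4/7) + (4)·(1/7) = 12/7.
target 2: (4)·(2/7) + (5)·(4/7) + (4)·(1/7) = 32/7.
target 3: (-1)·(2/7) + (5)·(4/7) + (-2)·(1/7) = 16/7.
The best pure response is target 2 with expected payoff 32/7.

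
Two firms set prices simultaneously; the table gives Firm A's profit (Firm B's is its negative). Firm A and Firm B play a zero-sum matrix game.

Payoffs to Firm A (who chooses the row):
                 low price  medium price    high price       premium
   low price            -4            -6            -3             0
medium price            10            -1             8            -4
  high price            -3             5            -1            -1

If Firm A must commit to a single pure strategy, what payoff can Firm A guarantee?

-3

The worst-case payoff for each row is low price: -6, medium price: -4, high price: -3.
The best of these is -3.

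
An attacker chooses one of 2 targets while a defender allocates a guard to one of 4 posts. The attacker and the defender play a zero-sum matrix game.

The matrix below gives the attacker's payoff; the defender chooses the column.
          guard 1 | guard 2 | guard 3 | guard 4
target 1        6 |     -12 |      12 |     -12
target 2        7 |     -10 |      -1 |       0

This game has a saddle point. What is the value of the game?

Row minima: -12, -10 → the attacker's maximin is -10.
Column maxima: 7, -10, 12, 0 → the defender's minimax is -10.
They coincide at (target 2, guard 2), so the value is -10.

-10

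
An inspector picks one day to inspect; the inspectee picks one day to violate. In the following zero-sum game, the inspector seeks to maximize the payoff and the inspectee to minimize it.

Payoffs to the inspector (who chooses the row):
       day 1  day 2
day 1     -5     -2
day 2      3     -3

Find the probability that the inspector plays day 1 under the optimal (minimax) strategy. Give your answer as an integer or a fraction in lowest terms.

2/3

Row minima are -5 and -3, so the inspector's maximin is -3; column maxima are 3 and -2, so the inspectee's minimax is -2. These differ, so the equilibrium is in mixed strategies.
Let the inspector play day 1 with probability p. The inspectee is indifferent when −5p + 3(1−p) = −2p − 3(1−p), giving p = 2/3.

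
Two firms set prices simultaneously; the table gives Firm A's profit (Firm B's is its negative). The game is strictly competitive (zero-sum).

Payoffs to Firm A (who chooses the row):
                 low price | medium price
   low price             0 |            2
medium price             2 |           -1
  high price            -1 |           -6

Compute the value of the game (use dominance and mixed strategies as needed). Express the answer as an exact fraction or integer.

Row high price is strictly dominated by row medium price, so Firm A never plays it.
The remaining 2×2 game on (low price, medium price) × (low price, medium price) has no saddle point. Let Firm A play low price with probability p; indifference gives 2(1−p) = 2p − (1−p), so p = 3/5.
Similarly Firm B's optimal q on low price is 3/5, and the value is 0·(3/5) + (2)·(2/5) = 4/5.

4/5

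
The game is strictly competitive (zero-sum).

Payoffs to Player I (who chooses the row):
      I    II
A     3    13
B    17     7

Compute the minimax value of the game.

10

Row minima are 3 and 7, so Player I's maximin is 7; column maxima are 17 and 13, so Player II's minimax is 13. These differ, so the equilibrium is in mixed strategies.
Let Player I play A with probability p. Player II is indifferent when 3p + 17(1−p) = 13p + 7(1−p), giving p = 1/2.
Let Player II play I with probability q. Player I is indifferent when 3q + 13(1−q) = 17q + 7(1−q), giving q = 3/10.
The value is 3·(3/10) + (13)·(7/10) = 10.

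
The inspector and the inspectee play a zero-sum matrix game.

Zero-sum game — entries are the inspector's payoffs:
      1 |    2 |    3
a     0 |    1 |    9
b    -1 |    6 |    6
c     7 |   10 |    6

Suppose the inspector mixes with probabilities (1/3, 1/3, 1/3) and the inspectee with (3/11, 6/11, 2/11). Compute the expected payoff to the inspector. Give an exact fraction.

54/11

Against (3/11, 6/11, 2/11), each row's expected payoff is a: 24/11; b: 45/11; c: 93/11.
Taking the (1/3, 1/3, 1/3)-weighted average: (1/3)·(24/11) + (1/3)·(45/11) + (1/3)·(93/11) = 54/11.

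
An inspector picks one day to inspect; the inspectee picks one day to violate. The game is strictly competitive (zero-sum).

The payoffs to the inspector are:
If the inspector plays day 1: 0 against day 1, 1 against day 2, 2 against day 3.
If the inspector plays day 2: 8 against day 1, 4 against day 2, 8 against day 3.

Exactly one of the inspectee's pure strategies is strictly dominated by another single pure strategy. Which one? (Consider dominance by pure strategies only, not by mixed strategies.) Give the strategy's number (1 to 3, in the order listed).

3

The inspectee prefers columns that give the inspector less. Compare day 3 with day 2: 1 < 2, 4 < 8.
So day 2 strictly dominates day 3 for the inspectee; day 3 is strictly dominated.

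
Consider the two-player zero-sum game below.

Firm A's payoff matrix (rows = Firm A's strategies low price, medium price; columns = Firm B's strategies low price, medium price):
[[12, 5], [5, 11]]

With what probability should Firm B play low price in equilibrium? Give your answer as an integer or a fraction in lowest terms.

Row minima are 5 and 5, so Firm A's maximin is 5; column maxima are 12 and 11, so Firm B's minimax is 11. These differ, so the equilibrium is in mixed strategies.
Let Firm B play low price with probability q. Firm A is indifferent when 12q + 5(1−q) = 5q + 11(1−q), giving q = 6/13.

6/13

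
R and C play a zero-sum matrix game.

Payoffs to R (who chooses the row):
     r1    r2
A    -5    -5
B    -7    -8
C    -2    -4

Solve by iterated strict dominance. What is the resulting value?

Row A is strictly dominated by row C (-2>-5, -4>-5); eliminate A.
Row B is strictly dominated by row C (-2>-7, -4>-8); eliminate B.
Column r1 is strictly dominated by r2 for C (-4<-2); eliminate r1.
Only (C, r2) remains, with payoff -4.

-4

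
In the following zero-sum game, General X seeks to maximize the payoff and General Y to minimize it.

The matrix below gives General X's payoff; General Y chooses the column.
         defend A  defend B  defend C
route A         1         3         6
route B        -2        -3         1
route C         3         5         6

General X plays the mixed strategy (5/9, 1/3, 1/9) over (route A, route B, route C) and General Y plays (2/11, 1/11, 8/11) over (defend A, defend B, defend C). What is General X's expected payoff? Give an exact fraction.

109/33

Against (2/11, 1/11, 8/11), each row's expected payoff is route A: 53/11; route B: 1/11; route C: 59/11.
Taking the (5/9, 1/3, 1/9)-weighted average: (5/9)·(53/11) + (1/3)·(1/11) + (1/9)·(59/11) = 109/33.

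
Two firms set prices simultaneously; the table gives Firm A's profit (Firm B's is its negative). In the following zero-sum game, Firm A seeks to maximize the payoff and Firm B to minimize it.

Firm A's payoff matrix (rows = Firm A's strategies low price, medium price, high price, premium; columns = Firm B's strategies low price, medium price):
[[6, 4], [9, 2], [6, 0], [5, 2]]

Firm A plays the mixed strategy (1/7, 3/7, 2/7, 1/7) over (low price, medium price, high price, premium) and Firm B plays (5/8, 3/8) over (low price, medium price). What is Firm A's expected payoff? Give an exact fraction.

Against (5/8, 3/8), each row's expected payoff is low price: 21/4; medium price: 51/8; high price: 15/4; premium: 31/8.
Taking the (1/7, 3/7, 2/7, 1/7)-weighted average: (1/7)·(21/4) + (3/7)·(51/8) + (2/7)·(15/4) + (1/7)·(31/8) = 143/28.

143/28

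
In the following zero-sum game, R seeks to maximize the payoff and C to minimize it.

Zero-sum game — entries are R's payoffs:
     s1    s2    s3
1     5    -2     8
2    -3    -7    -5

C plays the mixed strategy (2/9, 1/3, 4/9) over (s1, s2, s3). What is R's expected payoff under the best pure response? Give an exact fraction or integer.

1: (5)·(2/9) + (-2)·(1/3) + (8)·(4/9) = 4.
2: (-3)·(2/9) + (-7)·(1/3) + (-5)·(4/9) = -47/9.
The best pure response is 1 with expected payoff 4.

4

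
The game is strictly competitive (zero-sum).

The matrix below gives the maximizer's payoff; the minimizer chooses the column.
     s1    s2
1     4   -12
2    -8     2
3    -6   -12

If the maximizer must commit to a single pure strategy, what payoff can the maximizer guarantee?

-8

The worst-case payoff for each row is 1: -12, 2: -8, 3: -12.
The best of these is -8.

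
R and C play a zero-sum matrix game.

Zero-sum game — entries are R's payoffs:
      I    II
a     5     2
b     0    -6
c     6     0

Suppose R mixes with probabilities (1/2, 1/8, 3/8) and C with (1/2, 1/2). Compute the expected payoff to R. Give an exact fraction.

Against (1/2, 1/2), each row's expected payoff is a: 7/2; b: -3; c: 3.
Taking the (1/2, 1/8, 3/8)-weighted average: (1/2)·(7/2) + (1/8)·(-3) + (3/8)·(3) = 5/2.

5/2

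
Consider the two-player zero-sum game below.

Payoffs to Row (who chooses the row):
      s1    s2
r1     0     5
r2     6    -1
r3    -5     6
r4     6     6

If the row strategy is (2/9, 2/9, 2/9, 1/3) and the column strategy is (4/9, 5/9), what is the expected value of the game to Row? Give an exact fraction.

10/3

Against (4/9, 5/9), each row's expected payoff is r1: 25/9; r2: 19/9; r3: 10/9; r4: 6.
Taking the (2/9, 2/9, 2/9, 1/3)-weighted average: (2/9)·(25/9) + (2/9)·(19/9) + (2/9)·(10/9) + (1/3)·(6) = 10/3.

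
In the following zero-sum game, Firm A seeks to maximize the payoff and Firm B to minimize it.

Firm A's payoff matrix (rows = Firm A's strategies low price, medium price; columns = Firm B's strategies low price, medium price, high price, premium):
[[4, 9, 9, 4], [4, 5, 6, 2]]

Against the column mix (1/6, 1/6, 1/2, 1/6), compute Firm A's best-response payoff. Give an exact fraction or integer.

22/3

low price: (4)·(1/6) + (9)·(1/6) + (9)·(1/2) + (4)·(1/6) = 22/3.
medium price: (4)·(1/6) + (5)·(1/6) + (6)·(1/2) + (2)·(1/6) = 29/6.
The best pure response is low price with expected payoff 22/3.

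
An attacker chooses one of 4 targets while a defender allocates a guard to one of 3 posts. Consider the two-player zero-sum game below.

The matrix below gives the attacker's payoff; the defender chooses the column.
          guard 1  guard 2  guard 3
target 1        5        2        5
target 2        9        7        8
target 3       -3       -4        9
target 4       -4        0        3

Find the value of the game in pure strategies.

7

Row minima: 2, 7, -4, -4 → the attacker's maximin is 7.
Column maxima: 9, 7, 9 → the defender's minimax is 7.
They coincide at (target 2, guard 2), so the value is 7.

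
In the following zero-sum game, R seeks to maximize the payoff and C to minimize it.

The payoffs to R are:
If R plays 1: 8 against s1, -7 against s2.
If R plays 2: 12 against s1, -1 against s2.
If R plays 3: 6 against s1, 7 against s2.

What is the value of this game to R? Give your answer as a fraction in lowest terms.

Row 1 is strictly dominated by row 2, so R never plays it.
The remaining 2×2 game on (2, 3) × (s1, s2) has no saddle point. Let R play 2 with probability p; indifference gives 12p + 6(1−p) = −p + 7(1−p), so p = 1/14.
Similarly C's optimal q on s1 is 4/7, and the value is 12·(4/7) + (-1)·(3/7) = 45/7.

45/7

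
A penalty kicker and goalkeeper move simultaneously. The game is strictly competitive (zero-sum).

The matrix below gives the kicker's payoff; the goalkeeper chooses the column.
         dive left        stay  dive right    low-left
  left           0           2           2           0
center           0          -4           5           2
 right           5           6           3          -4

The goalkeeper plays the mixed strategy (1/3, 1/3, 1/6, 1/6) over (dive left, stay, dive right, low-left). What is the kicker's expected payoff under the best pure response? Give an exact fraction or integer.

left: (0)·(1/3) + (2)·(1/3) + (2)·(1/6) + (0)·(1/6) = 1.
center: (0)·(1/3) + (-4)·(1/3) + (5)·(1/6) + (2)·(1/6) = -1/6.
right: (5)·(1/3) + (6)·(1/3) + (3)·(1/6) + (-4)·(1/6) = 7/2.
The best pure response is right with expected payoff 7/2.

7/2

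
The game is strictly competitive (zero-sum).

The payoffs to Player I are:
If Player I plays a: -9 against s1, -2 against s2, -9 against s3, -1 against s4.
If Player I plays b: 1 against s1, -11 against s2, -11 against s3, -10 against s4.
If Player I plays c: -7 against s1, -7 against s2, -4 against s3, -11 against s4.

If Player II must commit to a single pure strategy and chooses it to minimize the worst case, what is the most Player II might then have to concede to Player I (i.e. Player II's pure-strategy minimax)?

The worst case (largest entry) in each column is s1: 1, s2: -2, s3: -4, s4: -1.
The best (smallest) of these is -4.

-4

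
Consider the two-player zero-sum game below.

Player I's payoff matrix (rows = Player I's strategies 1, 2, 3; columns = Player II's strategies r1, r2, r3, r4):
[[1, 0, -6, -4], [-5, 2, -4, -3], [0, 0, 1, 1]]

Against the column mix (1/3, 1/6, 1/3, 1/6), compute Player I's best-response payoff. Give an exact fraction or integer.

1: (1)·(1/3) + (0)·(1/6) + (-6)·(1/3) + (-4)·(1/6) = -7/3.
2: (-5)·(1/3) + (2)·(1/6) + (-4)·(1/3) + (-3)·(1/6) = -19/6.
3: (0)·(1/3) + (0)·(1/6) + (1)·(1/3) + (1)·(1/6) = 1/2.
The best pure response is 3 with expected payoff 1/2.

1/2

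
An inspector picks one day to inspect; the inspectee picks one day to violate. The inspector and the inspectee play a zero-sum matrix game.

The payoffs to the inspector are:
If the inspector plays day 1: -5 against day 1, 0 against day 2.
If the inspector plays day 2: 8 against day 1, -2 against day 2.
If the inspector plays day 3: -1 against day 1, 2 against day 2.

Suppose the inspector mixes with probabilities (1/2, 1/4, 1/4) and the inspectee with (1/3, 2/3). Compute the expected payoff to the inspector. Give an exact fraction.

Against (1/3, 2/3), each row's expected payoff is day 1: -5/3; day 2: 4/3; day 3: 1.
Taking the (1/2, 1/4, 1/4)-weighted average: (1/2)·(-5/3) + (1/4)·(4/3) + (1/4)·(1) = -1/4.

-1/4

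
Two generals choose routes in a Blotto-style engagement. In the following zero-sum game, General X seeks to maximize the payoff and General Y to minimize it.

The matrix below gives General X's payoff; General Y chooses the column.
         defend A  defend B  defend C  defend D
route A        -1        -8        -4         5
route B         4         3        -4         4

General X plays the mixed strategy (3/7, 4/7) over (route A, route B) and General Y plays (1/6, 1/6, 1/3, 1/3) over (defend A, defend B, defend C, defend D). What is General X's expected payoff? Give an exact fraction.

1/6

Against (1/6, 1/6, 1/3, 1/3), each row's expected payoff is route A: -7/6; route B: 7/6.
Taking the (3/7, 4/7)-weighted average: (3/7)·(-7/6) + (4/7)·(7/6) = 1/6.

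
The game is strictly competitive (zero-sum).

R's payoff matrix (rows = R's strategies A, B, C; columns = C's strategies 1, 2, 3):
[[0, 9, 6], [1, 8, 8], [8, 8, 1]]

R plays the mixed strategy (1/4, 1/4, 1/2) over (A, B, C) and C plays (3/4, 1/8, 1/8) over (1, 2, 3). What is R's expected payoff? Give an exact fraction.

151/32

Against (3/4, 1/8, 1/8), each row's expected payoff is A: 15/8; B: 11/4; C: 57/8.
Taking the (1/4, 1/4, 1/2)-weighted average: (1/4)·(15/8) + (1/4)·(11/4) + (1/2)·(57/8) = 151/32.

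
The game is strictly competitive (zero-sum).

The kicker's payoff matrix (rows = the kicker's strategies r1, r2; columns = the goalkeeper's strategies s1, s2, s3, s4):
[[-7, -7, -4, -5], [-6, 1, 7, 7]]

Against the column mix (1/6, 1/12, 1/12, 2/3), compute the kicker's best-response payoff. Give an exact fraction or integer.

r1: (-7)·(1/6) + (-7)·(1/12) + (-4)·(1/12) + (-5)·(2/3) = -65/12.
r2: (-6)·(1/6) + (1)·(1/12) + (7)·(1/12) + (7)·(2/3) = 13/3.
The best pure response is r2 with expected payoff 13/3.

13/3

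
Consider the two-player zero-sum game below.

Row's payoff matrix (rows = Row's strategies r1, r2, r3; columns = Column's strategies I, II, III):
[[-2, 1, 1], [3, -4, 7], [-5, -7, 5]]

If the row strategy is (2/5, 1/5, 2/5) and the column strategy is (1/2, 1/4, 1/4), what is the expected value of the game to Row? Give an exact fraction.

Against (1/2, 1/4, 1/4), each row's expected payoff is r1: -1/2; r2: 9/4; r3: -3.
Taking the (2/5, 1/5, 2/5)-weighted average: (2/5)·(-1/2) + (1/5)·(9/4) + (2/5)·(-3) = -19/20.

-19/20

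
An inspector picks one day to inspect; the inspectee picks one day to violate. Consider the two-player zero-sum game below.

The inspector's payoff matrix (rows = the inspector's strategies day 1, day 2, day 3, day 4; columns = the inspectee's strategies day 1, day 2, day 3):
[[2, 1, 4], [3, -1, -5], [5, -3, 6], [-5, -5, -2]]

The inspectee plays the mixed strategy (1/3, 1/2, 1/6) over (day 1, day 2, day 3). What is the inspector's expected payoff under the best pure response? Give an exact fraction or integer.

day 1: (2)·(1/3) + (1)·(1/2) + (4)·(1/6) = 11/6.
day 2: (3)·(1/3) + (-1)·(1/2) + (-5)·(1/6) = -1/3.
day 3: (5)·(1/3) + (-3)·(1/2) + (6)·(1/6) = 7/6.
day 4: (-5)·(1/3) + (-5)·(1/2) + (-2)·(1/6) = -9/2.
The best pure response is day 1 with expected payoff 11/6.

11/6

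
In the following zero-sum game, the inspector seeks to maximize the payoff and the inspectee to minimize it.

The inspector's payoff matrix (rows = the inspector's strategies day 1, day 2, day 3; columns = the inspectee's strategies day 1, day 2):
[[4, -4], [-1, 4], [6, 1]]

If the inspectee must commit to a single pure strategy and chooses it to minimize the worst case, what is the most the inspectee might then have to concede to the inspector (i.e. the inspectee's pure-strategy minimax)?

The worst case (largest entry) in each column is day 1: 6, day 2: 4.
The best (smallest) of these is 4.

4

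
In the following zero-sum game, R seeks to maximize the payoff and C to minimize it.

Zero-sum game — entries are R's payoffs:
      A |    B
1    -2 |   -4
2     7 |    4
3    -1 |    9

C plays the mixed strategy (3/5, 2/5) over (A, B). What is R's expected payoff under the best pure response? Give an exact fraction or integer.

29/5

1: (-2)·(3/5) + (-4)·(2/5) = -14/5.
2: (7)·(3/5) + (4)·(2/5) = 29/5.
3: (-1)·(3/5) + (9)·(2/5) = 3.
The best pure response is 2 with expected payoff 29/5.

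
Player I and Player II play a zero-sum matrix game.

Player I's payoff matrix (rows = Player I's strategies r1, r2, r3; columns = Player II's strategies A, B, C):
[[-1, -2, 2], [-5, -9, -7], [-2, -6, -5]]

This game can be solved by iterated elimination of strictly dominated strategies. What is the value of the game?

Row r3 is strictly dominated by row r1 (-1>-2, -2>-6, 2>-5); eliminate r3.
Row r2 is strictly dominated by row r1 (-1>-5, -2>-9, 2>-7); eliminate r2.
Column C is strictly dominated by A for Player II (-1<2); eliminate C.
Column A is strictly dominated by B for Player II (-2<-1); eliminate A.
Only (r1, B) remains, with payoff -2.

-2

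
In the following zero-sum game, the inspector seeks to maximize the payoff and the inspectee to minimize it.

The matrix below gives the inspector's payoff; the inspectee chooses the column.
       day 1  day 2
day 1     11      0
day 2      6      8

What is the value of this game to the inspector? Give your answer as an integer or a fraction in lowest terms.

Row minima are 0 and 6, so the inspector's maximin is 6; column maxima are 11 and 8, so the inspectee's minimax is 8. These differ, so the equilibrium is in mixed strategies.
Let the inspector play day 1 with probability p. The inspectee is indifferent when 11p + 6(1−p) = 8(1−p), giving p = 2/13.
Let the inspectee play day 1 with probability q. The inspector is indifferent when 11q = 6q + 8(1−q), giving q = 8/13.
The value is 11·(8/13) + (0)·(5/13) = 88/13.

88/13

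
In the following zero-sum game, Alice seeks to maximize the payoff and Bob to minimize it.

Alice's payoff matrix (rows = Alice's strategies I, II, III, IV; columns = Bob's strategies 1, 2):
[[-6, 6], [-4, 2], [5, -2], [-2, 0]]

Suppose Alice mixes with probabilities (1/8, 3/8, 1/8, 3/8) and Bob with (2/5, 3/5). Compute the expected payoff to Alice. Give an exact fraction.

Against (2/5, 3/5), each row's expected payoff is I: 6/5; II: -2/5; III: 4/5; IV: -4/5.
Taking the (1/8, 3/8, 1/8, 3/8)-weighted average: (1/8)·(6/5) + (3/8)·(-2/5) + (1/8)·(4/5) + (3/8)·(-4/5) = -1/5.

-1/5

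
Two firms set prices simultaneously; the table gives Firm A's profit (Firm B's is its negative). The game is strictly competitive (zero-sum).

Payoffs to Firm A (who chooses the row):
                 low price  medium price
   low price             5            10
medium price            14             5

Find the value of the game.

Row minima are 5 and 5, so Firm A's maximin is 5; column maxima are 14 and 10, so Firm B's minimax is 10. These differ, so the equilibrium is in mixed strategies.
Let Firm A play low price with probability p. Firm B is indifferent when 5p + 14(1−p) = 10p + 5(1−p), giving p = 9/14.
Let Firm B play low price with probability q. Firm A is indifferent when 5q + 10(1−q) = 14q + 5(1−q), giving q = 5/14.
The value is 5·(5/14) + (10)·(9/14) = 115/14.

115/14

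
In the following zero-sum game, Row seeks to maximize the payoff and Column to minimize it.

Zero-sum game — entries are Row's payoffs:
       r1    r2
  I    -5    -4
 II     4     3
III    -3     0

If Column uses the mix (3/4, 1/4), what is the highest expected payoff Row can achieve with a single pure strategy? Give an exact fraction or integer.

15/4

I: (-5)·(3/4) + (-4)·(1/4) = -19/4.
II: (4)·(3/4) + (3)·(1/4) = 15/4.
III: (-3)·(3/4) + (0)·(1/4) = -9/4.
The best pure response is II with expected payoff 15/4.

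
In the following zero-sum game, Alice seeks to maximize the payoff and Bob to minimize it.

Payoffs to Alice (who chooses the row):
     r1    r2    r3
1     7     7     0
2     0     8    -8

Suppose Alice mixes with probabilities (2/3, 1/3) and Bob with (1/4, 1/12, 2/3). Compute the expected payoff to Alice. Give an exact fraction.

Against (1/4, 1/12, 2/3), each row's expected payoff is 1: 7/3; 2: -14/3.
Taking the (2/3, 1/3)-weighted average: (2/3)·(7/3) + (1/3)·(-14/3) = 0.

0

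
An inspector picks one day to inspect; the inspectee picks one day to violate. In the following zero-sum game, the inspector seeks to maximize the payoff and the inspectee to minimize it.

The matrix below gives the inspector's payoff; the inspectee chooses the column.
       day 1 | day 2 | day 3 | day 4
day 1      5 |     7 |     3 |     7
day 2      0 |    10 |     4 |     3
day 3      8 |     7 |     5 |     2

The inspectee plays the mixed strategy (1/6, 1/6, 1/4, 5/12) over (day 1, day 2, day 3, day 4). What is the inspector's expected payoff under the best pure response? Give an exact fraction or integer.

17/3

day 1: (5)·(1/6) + (7)·(1/6) + (3)·(1/4) + (7)·(5/12) = 17/3.
day 2: (0)·(1/6) + (10)·(1/6) + (4)·(1/4) + (3)·(5/12) = 47/12.
day 3: (8)·(1/6) + (7)·(1/6) + (5)·(1/4) + (2)·(5/12) = 55/12.
The best pure response is day 1 with expected payoff 17/3.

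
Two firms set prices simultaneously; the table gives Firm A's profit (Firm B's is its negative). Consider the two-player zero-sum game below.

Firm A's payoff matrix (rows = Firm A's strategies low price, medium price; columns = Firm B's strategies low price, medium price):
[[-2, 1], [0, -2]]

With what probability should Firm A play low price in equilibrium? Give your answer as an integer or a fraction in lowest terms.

Row minima are -2 and -2, so Firm A's maximin is -2; column maxima are 0 and 1, so Firm B's minimax is 0. These differ, so the equilibrium is in mixed strategies.
Let Firm A play low price with probability p. Firm B is indifferent when −2p = p − 2(1−p), giving p = 2/5.

2/5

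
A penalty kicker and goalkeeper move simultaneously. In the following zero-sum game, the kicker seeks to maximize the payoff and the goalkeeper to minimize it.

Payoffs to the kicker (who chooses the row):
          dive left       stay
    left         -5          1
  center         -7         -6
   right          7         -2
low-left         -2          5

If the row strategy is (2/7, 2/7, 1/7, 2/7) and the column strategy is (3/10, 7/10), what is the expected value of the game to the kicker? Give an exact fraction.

Against (3/10, 7/10), each row's expected payoff is left: -4/5; center: -63/10; right: 7/10; low-left: 29/10.
Taking the (2/7, 2/7, 1/7, 2/7)-weighted average: (2/7)·(-4/5) + (2/7)·(-63/10) + (1/7)·(7/10) + (2/7)·(29/10) = -11/10.

-11/10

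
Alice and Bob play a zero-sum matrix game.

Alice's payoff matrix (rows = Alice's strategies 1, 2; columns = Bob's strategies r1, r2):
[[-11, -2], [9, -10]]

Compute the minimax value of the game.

Row minima are -11 and -10, so Alice's maximin is -10; column maxima are 9 and -2, so Bob's minimax is -2. These differ, so the equilibrium is in mixed strategies.
Let Alice play 1 with probability p. Bob is indifferent when −11p + 9(1−p) = −2p − 10(1−p), giving p = 19/28.
Let Bob play r1 with probability q. Alice is indifferent when −11q − 2(1−q) = 9q − 10(1−q), giving q = 2/7.
The value is -11·(2/7) + (-2)·(5/7) = -32/7.

-32/7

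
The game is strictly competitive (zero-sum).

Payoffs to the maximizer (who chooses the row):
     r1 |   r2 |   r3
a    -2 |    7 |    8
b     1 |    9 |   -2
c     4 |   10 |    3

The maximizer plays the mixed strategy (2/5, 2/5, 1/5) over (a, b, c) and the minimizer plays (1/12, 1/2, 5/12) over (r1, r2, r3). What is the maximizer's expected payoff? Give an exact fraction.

329/60

Against (1/12, 1/2, 5/12), each row's expected payoff is a: 20/3; b: 15/4; c: 79/12.
Taking the (2/5, 2/5, 1/5)-weighted average: (2/5)·(20/3) + (2/5)·(15/4) + (1/5)·(79/12) = 329/60.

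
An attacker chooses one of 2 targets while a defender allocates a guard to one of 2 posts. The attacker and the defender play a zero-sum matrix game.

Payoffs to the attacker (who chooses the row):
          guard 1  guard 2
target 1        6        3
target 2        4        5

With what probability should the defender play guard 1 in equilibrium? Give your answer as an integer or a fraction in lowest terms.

1/2

Row minima are 3 and 4, so the attacker's maximin is 4; column maxima are 6 and 5, so the defender's minimax is 5. These differ, so the equilibrium is in mixed strategies.
Let the defender play guard 1 with probability q. The attacker is indifferent when 6q + 3(1−q) = 4q + 5(1−q), giving q = 1/2.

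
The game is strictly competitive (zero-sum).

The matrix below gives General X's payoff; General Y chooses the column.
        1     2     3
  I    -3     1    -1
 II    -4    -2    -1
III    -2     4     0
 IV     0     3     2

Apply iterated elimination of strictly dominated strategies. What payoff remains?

0

Row II is strictly dominated by row III (-2>-4, 4>-2, 0>-1); eliminate II.
Column 2 is strictly dominated by 1 for General Y (-3<1, -2<4, 0<3); eliminate 2.
Column 3 is strictly dominated by 1 for General Y (-3<-1, -2<0, 0<2); eliminate 3.
Row III is strictly dominated by row IV (0>-2); eliminate III.
Row I is strictly dominated by row IV (0>-3); eliminate I.
Only (IV, 1) remains, with payoff 0.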